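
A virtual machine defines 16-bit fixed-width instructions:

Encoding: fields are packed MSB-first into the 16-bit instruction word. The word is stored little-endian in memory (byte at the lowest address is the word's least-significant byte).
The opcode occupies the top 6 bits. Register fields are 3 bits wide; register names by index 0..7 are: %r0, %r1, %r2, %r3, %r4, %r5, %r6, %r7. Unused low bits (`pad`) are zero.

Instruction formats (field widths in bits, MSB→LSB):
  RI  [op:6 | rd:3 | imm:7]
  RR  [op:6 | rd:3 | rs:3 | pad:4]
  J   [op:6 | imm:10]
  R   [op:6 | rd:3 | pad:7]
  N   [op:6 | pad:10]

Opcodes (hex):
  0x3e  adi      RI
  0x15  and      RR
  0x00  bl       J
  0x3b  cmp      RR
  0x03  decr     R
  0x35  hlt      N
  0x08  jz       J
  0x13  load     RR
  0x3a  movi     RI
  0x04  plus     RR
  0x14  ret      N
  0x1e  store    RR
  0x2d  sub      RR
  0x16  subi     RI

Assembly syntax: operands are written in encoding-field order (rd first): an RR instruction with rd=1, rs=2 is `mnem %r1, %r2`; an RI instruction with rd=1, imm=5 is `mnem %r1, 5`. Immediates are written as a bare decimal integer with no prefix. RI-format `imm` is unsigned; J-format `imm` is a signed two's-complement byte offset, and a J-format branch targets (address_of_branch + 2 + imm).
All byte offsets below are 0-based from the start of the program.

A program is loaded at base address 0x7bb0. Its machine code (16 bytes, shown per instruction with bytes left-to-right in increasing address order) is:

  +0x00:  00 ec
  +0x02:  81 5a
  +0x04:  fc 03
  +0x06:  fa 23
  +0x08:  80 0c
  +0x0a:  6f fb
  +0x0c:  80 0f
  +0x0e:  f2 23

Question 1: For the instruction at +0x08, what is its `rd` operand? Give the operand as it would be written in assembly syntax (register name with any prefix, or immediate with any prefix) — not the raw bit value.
+0x08: 80 0c ⇒ word 0x0c80 (little)
  op=0x0c80>>10=0x3 ⇒ decr (R)
  [9:7] rd=1 = %r1

%r1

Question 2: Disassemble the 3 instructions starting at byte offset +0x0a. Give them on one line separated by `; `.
[0a] 6f fb → 0xfb6f
  opcode bits[15:10]=0x3e: adi/RI
  rd: (w>>7)&0x7=0x6 → %r6
  imm: (w>>0)&0x7f=0x6f → 111
[0c] 80 0f → 0x0f80
  opcode bits[15:10]=0x3: decr/R
  rd: (w>>7)&0x7=0x7 → %r7
[0e] f2 23 → 0x23f2
  opcode bits[15:10]=0x8: jz/J
  imm: (w>>0)&0x3ff=0x3f2 (s10→-14) → -14

adi %r6, 111; decr %r7; jz -14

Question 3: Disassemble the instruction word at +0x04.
+0x04: fc 03 ⇒ word 0x03fc (little)
  op=0x03fc>>10=0x0 ⇒ bl (J)
  imm: (w>>0)&0x3ff=0x3fc (s10→-4) → -4

bl -4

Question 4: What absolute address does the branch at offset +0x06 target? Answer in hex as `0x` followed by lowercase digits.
[06] fa 23 → 0x23fa
  op=0x23fa>>10=0x8 ⇒ jz (J)
  imm@[9:0]=0x3fa (s10→-6) ⇒ -6
  target = base 0x7bb0 + off 0x06 + 2 + imm -6 = 0x7bb2

0x7bb2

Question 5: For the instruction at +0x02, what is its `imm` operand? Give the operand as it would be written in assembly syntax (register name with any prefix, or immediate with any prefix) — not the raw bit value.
1

@+02  little-endian(81 5a) = 0x5a81
  op=0x5a81>>10=0x16 ⇒ subi (RI)
  rd@[9:7]=0x5 ⇒ %r5
  imm@[6:0]=0x1 ⇒ 1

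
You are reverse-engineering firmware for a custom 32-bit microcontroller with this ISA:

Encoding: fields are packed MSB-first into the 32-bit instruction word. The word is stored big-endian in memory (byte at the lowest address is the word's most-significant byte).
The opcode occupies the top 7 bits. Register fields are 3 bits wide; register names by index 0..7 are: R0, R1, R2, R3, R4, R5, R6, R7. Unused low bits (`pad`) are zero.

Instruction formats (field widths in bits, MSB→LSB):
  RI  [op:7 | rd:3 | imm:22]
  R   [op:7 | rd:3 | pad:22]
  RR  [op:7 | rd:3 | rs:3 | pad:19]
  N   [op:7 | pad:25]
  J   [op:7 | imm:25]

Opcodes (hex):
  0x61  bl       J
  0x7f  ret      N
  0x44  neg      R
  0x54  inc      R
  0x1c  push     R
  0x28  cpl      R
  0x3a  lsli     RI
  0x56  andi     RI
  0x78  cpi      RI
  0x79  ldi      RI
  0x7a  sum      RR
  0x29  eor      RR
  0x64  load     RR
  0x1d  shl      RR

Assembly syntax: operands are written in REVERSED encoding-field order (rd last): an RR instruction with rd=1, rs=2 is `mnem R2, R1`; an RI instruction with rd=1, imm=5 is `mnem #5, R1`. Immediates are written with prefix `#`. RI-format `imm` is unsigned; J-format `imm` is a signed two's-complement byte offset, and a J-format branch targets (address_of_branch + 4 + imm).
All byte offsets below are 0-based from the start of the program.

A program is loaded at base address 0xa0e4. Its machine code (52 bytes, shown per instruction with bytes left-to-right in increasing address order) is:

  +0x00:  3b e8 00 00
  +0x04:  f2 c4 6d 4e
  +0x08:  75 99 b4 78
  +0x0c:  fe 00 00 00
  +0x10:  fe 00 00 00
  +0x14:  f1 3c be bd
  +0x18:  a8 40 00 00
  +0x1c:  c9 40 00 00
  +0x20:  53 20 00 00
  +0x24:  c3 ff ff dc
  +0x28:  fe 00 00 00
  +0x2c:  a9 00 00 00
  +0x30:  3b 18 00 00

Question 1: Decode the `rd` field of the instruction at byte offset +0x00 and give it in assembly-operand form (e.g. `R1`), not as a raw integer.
R7

+0x00: 3b e8 00 00 ⇒ word 0x3be80000 (big)
  opcode bits[31:25]=0x1d: shl/RR
  rd: (w>>22)&0x7=0x7 → R7
  rs: (w>>19)&0x7=0x5 → R5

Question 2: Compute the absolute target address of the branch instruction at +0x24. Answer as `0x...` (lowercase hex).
@+24  big-endian(c3 ff ff dc) = 0xc3ffffdc
  op=0xc3ffffdc>>25=0x61 ⇒ bl (J)
  imm@[24:0]=0x1ffffdc (s25→-36) ⇒ #-36
  target = base 0xa0e4 + off 0x24 + 4 + imm -36 = 0xa0e8

0xa0e8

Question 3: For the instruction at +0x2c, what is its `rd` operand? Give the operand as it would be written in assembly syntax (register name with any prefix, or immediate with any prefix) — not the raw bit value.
[2c] a9 00 00 00 → 0xa9000000
  top 7b → 0x54 → inc [R]
  rd@[24:22]=0x4 ⇒ R4

R4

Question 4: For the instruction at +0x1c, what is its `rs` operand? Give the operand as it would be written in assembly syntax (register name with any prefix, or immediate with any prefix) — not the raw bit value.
R0

@+1c  big-endian(c9 40 00 00) = 0xc9400000
  op=0xc9400000>>25=0x64 ⇒ load (RR)
  rd@[24:22]=0x5 ⇒ R5
  rs@[21:19]=0x0 ⇒ R0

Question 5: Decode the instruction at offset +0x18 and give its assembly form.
[18] a8 40 00 00 → 0xa8400000
  top 7b → 0x54 → inc [R]
  [24:22] rd=1 = R1

inc R1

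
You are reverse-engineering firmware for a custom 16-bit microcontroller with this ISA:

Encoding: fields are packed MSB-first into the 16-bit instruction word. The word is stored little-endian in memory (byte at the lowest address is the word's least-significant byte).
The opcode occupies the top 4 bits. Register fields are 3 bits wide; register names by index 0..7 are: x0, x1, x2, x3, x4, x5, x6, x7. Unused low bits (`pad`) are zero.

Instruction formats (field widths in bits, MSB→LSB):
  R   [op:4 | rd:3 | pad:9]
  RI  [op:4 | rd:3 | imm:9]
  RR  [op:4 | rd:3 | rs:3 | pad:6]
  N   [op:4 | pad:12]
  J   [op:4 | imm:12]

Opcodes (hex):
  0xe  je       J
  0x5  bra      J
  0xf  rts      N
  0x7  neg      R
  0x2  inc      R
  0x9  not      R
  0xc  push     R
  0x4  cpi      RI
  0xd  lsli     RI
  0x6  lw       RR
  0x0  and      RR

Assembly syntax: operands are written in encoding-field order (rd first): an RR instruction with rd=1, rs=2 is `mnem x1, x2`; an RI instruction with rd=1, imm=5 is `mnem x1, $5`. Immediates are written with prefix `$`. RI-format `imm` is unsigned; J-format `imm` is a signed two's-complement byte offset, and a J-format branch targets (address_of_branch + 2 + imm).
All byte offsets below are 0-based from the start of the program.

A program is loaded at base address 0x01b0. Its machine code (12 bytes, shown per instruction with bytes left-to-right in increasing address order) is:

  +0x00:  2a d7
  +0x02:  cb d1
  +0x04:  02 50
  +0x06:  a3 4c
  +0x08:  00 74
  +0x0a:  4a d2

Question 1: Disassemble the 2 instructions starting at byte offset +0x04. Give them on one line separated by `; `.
bra $2; cpi x6, $163

@+04  little-endian(02 50) = 0x5002
  top 4b → 0x5 → bra [J]
  imm@[11:0]=0x2 ⇒ $2
@+06  little-endian(a3 4c) = 0x4ca3
  top 4b → 0x4 → cpi [RI]
  rd@[11:9]=0x6 ⇒ x6
  imm@[8:0]=0xa3 ⇒ $163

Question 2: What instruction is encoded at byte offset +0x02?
+0x02: cb d1 ⇒ word 0xd1cb (little)
  op=0xd1cb>>12=0xd ⇒ lsli (RI)
  rd: (w>>9)&0x7=0x0 → x0
  imm: (w>>0)&0x1ff=0x1cb → $459

lsli x0, $459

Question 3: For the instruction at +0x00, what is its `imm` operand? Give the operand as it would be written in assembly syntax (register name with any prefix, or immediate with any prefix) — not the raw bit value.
+0x00: 2a d7 ⇒ word 0xd72a (little)
  op=0xd72a>>12=0xd ⇒ lsli (RI)
  rd: (w>>9)&0x7=0x3 → x3
  imm: (w>>0)&0x1ff=0x12a → $298

$298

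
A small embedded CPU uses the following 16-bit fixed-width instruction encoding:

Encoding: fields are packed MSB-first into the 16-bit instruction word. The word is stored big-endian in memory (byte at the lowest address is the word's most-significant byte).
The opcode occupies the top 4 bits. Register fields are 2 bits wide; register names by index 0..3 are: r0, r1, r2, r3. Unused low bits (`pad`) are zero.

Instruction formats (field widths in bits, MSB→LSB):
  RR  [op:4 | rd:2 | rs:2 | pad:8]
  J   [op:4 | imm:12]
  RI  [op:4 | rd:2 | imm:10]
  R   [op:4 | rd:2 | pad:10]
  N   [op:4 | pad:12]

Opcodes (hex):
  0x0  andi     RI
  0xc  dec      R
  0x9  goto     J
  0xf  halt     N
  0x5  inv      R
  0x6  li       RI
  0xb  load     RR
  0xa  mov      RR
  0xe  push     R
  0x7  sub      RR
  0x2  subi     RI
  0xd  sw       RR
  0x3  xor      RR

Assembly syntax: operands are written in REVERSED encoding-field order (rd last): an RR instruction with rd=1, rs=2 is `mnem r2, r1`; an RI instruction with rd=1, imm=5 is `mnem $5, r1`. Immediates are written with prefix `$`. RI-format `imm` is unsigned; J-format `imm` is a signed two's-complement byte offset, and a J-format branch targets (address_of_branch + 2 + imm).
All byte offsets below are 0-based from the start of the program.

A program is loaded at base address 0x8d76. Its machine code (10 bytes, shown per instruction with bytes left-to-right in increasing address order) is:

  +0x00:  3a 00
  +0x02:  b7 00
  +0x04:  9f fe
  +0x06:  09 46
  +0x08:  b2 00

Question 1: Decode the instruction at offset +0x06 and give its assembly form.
[06] 09 46 → 0x0946
  opcode bits[15:12]=0x0: andi/RI
  rd@[11:10]=0x2 ⇒ r2
  imm@[9:0]=0x146 ⇒ $326

andi $326, r2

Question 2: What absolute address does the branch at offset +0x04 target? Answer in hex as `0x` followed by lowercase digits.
[04] 9f fe → 0x9ffe
  top 4b → 0x9 → goto [J]
  [11:0] imm=4094 (s12→-2) = $-2
  target = base 0x8d76 + off 0x04 + 2 + imm -2 = 0x8d7a

0x8d7a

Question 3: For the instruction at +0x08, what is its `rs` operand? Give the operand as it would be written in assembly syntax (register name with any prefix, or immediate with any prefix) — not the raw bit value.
r2

off 0x08: read b2 00 as big → 0xb200
  op=0xb200>>12=0xb ⇒ load (RR)
  rd@[11:10]=0x0 ⇒ r0
  rs@[9:8]=0x2 ⇒ r2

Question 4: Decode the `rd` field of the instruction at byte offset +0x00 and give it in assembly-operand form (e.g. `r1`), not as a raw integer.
[00] 3a 00 → 0x3a00
  opcode bits[15:12]=0x3: xor/RR
  rd: (w>>10)&0x3=0x2 → r2
  rs: (w>>8)&0x3=0x2 → r2

r2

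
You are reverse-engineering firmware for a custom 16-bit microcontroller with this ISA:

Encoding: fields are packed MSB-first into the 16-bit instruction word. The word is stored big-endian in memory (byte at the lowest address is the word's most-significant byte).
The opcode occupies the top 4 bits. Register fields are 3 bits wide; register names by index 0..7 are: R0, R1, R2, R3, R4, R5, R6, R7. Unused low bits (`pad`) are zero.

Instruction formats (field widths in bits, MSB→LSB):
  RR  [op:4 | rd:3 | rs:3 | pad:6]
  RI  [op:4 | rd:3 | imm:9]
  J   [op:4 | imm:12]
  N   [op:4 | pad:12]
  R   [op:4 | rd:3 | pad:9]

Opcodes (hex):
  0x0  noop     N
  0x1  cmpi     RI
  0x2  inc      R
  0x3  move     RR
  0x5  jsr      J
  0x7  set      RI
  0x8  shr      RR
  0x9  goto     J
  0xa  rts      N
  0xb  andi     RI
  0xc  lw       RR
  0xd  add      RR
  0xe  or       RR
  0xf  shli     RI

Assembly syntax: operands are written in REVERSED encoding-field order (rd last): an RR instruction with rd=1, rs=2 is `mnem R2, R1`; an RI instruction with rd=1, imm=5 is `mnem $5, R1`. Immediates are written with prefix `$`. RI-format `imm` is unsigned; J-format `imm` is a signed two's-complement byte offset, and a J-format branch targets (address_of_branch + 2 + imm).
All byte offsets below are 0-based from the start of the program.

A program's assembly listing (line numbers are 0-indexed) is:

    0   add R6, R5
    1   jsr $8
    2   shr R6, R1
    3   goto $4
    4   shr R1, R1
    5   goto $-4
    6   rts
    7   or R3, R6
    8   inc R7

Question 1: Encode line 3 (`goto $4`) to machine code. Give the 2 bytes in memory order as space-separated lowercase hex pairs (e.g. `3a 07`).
90 04

3. goto fields op=0x9:4|imm=4:12 → word 9004h → 90 04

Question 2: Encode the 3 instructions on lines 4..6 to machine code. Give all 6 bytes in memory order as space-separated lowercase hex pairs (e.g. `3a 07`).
82 40 9f fc a0 00

line 4 (shr): pack op=0x8:4|rd=1:3|rs=1:3|pad=0:6 = 0x8240; big→ 82 40
line 5 (goto): pack op=0x9:4|imm=-4:12 = 0x9ffc; big→ 9f fc
line 6 (rts): pack op=0xa:4|pad=0:12 = 0xa000; big→ a0 00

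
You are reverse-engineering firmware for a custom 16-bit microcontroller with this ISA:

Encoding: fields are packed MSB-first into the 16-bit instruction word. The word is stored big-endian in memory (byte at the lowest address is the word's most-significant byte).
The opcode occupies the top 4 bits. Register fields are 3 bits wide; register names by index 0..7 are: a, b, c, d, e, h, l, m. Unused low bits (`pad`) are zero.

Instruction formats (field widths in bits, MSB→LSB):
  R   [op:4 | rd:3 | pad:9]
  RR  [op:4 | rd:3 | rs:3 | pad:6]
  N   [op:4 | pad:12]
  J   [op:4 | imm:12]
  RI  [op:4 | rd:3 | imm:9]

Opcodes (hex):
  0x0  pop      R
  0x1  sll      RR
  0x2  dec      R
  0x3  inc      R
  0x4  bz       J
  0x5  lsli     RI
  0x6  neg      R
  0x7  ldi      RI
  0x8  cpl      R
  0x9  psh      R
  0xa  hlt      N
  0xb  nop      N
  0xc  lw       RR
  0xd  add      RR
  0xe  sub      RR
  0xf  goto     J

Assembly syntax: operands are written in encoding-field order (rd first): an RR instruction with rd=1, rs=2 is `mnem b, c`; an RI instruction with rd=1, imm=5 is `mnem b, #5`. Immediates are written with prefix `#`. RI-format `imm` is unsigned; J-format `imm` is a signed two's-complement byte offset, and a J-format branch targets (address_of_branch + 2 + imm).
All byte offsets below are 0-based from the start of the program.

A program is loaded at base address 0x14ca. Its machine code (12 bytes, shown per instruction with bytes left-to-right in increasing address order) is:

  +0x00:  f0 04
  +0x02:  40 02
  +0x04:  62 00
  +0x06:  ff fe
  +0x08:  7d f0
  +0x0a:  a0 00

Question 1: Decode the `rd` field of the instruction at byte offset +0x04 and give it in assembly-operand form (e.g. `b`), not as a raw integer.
b

+0x04: 62 00 ⇒ word 0x6200 (big)
  op=0x6200>>12=0x6 ⇒ neg (R)
  rd: (w>>9)&0x7=0x1 → b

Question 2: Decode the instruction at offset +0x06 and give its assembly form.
@+06  big-endian(ff fe) = 0xfffe
  opcode bits[15:12]=0xf: goto/J
  imm@[11:0]=0xffe (s12→-2) ⇒ #-2

goto #-2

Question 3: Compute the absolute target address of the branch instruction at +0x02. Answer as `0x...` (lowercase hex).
0x14d0

[02] 40 02 → 0x4002
  op=0x4002>>12=0x4 ⇒ bz (J)
  imm: (w>>0)&0xfff=0x2 → #2
  target = base 0x14ca + off 0x02 + 2 + imm 2 = 0x14d0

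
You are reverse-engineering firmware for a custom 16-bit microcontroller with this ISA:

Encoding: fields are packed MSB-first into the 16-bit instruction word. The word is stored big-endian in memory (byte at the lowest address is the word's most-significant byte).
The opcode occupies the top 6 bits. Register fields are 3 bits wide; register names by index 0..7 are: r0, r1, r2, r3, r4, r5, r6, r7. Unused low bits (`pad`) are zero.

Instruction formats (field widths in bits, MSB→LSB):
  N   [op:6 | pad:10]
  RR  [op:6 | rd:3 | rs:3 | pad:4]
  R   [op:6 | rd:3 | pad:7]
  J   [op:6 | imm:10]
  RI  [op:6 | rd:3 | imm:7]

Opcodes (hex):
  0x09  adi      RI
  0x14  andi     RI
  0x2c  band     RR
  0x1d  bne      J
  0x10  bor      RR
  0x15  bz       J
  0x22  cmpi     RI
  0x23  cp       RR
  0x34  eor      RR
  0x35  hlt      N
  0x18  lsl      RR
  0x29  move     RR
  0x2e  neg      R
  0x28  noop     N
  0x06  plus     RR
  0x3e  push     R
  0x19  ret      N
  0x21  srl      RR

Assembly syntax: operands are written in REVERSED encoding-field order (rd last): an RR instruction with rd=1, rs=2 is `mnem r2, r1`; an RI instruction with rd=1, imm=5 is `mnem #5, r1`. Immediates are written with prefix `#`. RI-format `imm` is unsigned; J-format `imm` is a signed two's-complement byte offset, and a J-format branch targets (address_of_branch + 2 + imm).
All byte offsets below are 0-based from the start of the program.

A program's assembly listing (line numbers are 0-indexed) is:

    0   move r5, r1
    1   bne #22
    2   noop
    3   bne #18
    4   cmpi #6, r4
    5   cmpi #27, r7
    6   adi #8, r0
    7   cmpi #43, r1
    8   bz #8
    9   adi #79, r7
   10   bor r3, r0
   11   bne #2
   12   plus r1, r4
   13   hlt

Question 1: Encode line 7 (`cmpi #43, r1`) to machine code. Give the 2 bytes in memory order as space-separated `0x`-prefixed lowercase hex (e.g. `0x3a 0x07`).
0x88 0xab

line 7 (cmpi): pack op=0x22:6|rd=1:3|imm=43:7 = 0x88ab; big→ 88 ab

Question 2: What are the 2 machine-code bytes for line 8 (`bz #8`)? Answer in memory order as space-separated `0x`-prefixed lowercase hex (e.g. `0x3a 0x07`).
0x54 0x08

line 8 (bz): pack op=0x15:6|imm=8:10 = 0x5408; big→ 54 08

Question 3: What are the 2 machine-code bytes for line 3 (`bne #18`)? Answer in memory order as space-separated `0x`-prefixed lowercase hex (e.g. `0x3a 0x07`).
L3: bne op=0x1d:6|imm=18:10 ⇒ 0x7412 ⇒ big 74 12

0x74 0x12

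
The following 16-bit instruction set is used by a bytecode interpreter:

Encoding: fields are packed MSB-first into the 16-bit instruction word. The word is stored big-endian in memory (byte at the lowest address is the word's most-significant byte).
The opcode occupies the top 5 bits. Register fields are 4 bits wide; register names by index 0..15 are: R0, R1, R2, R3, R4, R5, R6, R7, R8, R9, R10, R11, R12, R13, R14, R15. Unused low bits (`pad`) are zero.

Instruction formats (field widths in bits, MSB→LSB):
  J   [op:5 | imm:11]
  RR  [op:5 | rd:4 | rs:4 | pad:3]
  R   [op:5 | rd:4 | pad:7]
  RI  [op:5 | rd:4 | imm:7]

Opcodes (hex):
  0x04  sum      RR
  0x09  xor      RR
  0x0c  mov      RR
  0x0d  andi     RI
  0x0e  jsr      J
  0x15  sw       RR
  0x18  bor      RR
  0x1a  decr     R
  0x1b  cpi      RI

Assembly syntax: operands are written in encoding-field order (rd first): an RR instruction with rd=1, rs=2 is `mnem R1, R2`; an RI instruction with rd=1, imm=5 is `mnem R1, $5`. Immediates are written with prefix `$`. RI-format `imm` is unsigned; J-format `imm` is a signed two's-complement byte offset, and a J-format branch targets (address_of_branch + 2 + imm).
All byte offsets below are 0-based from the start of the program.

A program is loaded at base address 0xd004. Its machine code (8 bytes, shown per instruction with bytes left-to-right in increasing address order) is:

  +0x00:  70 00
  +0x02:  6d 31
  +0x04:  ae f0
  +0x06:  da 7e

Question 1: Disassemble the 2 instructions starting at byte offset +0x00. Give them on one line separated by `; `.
[00] 70 00 → 0x7000
  op=0x7000>>11=0xe ⇒ jsr (J)
  [10:0] imm=0 = $0
[02] 6d 31 → 0x6d31
  op=0x6d31>>11=0xd ⇒ andi (RI)
  [10:7] rd=10 = R10
  [6:0] imm=49 = $49

jsr $0; andi R10, $49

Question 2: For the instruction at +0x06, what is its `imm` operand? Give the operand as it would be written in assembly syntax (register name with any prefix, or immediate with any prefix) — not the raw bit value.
+0x06: da 7e ⇒ word 0xda7e (big)
  op=0xda7e>>11=0x1b ⇒ cpi (RI)
  rd: (w>>7)&0xf=0x4 → R4
  imm: (w>>0)&0x7f=0x7e → $126

$126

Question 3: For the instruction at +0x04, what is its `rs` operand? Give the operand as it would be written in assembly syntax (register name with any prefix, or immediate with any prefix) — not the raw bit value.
R14

off 0x04: read ae f0 as big → 0xaef0
  top 5b → 0x15 → sw [RR]
  rd@[10:7]=0xd ⇒ R13
  rs@[6:3]=0xe ⇒ R14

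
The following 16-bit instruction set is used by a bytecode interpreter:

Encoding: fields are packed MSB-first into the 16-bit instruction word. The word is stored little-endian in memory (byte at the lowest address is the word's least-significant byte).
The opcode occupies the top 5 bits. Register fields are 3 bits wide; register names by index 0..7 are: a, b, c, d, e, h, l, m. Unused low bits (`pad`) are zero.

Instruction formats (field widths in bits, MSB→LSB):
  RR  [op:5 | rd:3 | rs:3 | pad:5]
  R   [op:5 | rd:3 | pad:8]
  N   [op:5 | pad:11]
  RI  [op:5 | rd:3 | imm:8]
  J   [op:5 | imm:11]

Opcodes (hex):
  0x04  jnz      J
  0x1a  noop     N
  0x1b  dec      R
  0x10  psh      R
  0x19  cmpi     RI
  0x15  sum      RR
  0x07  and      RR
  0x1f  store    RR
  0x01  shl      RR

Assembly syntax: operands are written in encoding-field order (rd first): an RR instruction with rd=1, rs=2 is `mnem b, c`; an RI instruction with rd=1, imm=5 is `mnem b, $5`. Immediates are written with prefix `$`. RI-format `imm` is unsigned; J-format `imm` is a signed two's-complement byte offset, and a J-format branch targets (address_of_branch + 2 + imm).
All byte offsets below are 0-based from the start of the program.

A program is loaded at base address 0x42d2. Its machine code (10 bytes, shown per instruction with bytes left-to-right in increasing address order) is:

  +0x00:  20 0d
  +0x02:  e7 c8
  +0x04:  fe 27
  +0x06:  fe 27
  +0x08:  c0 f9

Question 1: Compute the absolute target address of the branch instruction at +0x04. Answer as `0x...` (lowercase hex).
[04] fe 27 → 0x27fe
  op=0x27fe>>11=0x4 ⇒ jnz (J)
  imm@[10:0]=0x7fe (s11→-2) ⇒ $-2
  target = base 0x42d2 + off 0x04 + 2 + imm -2 = 0x42d6

0x42d6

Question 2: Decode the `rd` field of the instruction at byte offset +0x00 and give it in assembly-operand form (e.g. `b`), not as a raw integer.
h

off 0x00: read 20 0d as little → 0x0d20
  top 5b → 0x1 → shl [RR]
  rd@[10:8]=0x5 ⇒ h
  rs@[7:5]=0x1 ⇒ b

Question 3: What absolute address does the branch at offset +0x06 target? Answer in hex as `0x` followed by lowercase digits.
+0x06: fe 27 ⇒ word 0x27fe (little)
  top 5b → 0x4 → jnz [J]
  imm: (w>>0)&0x7ff=0x7fe (s11→-2) → $-2
  target = base 0x42d2 + off 0x06 + 2 + imm -2 = 0x42d8

0x42d8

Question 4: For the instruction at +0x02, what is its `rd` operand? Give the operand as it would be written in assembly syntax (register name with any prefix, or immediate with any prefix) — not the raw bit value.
+0x02: e7 c8 ⇒ word 0xc8e7 (little)
  op=0xc8e7>>11=0x19 ⇒ cmpi (RI)
  rd: (w>>8)&0x7=0x0 → a
  imm: (w>>0)&0xff=0xe7 → $231

a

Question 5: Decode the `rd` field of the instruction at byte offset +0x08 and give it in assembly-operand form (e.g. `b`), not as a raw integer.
+0x08: c0 f9 ⇒ word 0xf9c0 (little)
  op=0xf9c0>>11=0x1f ⇒ store (RR)
  rd: (w>>8)&0x7=0x1 → b
  rs: (w>>5)&0x7=0x6 → l

b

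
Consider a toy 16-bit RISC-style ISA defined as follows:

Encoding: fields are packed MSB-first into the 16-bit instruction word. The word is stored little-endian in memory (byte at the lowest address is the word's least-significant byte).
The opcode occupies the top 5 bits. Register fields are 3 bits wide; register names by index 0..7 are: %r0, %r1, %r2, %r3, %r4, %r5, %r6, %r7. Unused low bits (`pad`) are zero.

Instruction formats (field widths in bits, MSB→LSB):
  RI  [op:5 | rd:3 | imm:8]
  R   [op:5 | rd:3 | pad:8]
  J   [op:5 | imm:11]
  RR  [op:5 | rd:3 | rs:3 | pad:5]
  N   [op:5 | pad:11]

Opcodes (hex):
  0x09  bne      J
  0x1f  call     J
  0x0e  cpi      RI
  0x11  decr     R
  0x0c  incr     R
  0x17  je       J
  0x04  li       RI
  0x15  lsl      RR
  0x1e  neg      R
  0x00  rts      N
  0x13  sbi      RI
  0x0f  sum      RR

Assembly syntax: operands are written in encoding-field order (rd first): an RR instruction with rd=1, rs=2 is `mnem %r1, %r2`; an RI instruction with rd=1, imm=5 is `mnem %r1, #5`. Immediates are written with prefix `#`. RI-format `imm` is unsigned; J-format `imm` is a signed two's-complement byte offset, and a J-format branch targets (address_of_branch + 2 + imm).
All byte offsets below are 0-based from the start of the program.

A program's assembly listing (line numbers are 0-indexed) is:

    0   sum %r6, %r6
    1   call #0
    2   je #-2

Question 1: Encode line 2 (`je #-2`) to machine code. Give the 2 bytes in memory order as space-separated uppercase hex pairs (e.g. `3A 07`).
2. je fields op=0x17:5|imm=-2:11 → word bffeh → fe bf

FE BF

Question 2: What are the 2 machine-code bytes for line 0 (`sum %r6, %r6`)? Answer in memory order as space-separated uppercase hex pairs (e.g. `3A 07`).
line 0 (sum): pack op=0xf:5|rd=6:3|rs=6:3|pad=0:5 = 0x7ec0; little→ c0 7e

C0 7E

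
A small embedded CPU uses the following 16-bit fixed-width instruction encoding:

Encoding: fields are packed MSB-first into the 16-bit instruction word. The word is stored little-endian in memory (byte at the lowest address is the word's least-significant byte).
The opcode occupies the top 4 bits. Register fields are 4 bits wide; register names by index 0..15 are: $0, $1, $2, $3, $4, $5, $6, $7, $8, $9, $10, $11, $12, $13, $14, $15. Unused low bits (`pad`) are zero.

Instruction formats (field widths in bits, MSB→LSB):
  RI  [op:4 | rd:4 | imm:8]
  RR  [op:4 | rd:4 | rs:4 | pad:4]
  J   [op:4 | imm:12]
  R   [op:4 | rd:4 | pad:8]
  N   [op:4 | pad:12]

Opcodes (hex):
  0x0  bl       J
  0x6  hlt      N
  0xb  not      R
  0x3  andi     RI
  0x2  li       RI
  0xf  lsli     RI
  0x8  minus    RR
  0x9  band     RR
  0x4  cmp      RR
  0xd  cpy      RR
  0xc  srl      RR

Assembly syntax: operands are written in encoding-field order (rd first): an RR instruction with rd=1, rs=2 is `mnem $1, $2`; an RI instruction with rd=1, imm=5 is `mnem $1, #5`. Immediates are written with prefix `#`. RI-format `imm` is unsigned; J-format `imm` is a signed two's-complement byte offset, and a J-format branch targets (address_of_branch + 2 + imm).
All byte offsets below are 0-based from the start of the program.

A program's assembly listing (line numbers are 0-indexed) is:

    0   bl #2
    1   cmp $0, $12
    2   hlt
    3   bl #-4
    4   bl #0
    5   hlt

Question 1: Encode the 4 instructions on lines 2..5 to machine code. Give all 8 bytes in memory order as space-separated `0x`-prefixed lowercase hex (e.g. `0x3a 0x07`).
2. hlt fields op=0x6:4|pad=0:12 → word 6000h → 00 60
3. bl fields op=0x0:4|imm=-4:12 → word 0ffch → fc 0f
4. bl fields op=0x0:4|imm=0:12 → word 0000h → 00 00
5. hlt fields op=0x6:4|pad=0:12 → word 6000h → 00 60

0x00 0x60 0xfc 0x0f 0x00 0x00 0x00 0x60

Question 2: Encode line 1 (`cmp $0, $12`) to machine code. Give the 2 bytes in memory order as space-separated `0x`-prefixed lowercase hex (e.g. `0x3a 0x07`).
0xc0 0x40

1. cmp fields op=0x4:4|rd=0:4|rs=12:4|pad=0:4 → word 40c0h → c0 40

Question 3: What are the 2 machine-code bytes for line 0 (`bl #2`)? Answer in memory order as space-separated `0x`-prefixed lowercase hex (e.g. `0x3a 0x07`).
line 0 (bl): pack op=0x0:4|imm=2:12 = 0x0002; little→ 02 00

0x02 0x00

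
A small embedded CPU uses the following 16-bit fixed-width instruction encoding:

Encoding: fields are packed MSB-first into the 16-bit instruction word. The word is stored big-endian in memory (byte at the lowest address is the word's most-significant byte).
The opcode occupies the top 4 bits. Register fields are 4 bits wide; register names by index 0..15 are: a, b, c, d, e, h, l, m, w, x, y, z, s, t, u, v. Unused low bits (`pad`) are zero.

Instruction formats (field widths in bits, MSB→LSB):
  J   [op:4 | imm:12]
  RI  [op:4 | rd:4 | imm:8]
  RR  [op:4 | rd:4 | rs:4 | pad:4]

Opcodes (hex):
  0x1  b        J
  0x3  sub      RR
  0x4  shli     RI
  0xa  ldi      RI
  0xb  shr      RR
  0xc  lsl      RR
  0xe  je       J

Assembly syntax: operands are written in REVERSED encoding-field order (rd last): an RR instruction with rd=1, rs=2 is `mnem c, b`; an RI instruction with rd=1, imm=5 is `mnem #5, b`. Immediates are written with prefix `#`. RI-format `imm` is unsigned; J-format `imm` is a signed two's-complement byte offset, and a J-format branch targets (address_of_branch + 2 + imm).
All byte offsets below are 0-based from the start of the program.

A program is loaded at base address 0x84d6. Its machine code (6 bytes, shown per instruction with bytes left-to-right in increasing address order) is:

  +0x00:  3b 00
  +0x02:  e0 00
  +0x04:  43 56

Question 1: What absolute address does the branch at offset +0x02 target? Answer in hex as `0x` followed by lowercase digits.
0x84da

off 0x02: read e0 00 as big → 0xe000
  top 4b → 0xe → je [J]
  [11:0] imm=0 = #0
  target = base 0x84d6 + off 0x02 + 2 + imm 0 = 0x84da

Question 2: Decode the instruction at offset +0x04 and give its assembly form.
shli #86, d

@+04  big-endian(43 56) = 0x4356
  opcode bits[15:12]=0x4: shli/RI
  [11:8] rd=3 = d
  [7:0] imm=86 = #86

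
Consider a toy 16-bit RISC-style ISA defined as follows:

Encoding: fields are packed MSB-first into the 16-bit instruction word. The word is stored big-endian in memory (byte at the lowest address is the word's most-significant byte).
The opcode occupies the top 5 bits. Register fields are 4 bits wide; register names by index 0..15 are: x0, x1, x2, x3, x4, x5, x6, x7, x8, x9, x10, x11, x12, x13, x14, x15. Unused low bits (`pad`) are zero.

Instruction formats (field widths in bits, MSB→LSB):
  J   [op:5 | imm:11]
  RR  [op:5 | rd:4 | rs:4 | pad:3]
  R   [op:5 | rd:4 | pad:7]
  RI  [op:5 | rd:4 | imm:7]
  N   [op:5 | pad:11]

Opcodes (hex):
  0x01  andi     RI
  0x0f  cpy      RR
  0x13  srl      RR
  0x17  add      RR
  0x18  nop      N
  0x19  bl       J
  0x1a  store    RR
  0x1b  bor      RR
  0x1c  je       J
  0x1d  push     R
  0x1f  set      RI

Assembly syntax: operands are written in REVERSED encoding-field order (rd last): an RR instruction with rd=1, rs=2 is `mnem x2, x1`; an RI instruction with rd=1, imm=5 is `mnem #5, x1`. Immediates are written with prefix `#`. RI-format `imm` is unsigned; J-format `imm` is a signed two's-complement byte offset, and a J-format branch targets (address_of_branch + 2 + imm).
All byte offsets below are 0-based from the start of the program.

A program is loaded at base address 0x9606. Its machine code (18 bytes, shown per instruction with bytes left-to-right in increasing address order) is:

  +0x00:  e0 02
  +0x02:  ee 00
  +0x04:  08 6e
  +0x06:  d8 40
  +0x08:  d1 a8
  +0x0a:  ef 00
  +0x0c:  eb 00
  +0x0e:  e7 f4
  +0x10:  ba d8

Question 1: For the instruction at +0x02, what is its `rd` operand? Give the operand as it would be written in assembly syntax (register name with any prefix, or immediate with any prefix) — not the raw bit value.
x12

+0x02: ee 00 ⇒ word 0xee00 (big)
  opcode bits[15:11]=0x1d: push/R
  rd@[10:7]=0xc ⇒ x12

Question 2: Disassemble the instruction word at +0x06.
bor x8, x0

[06] d8 40 → 0xd840
  top 5b → 0x1b → bor [RR]
  [10:7] rd=0 = x0
  [6:3] rs=8 = x8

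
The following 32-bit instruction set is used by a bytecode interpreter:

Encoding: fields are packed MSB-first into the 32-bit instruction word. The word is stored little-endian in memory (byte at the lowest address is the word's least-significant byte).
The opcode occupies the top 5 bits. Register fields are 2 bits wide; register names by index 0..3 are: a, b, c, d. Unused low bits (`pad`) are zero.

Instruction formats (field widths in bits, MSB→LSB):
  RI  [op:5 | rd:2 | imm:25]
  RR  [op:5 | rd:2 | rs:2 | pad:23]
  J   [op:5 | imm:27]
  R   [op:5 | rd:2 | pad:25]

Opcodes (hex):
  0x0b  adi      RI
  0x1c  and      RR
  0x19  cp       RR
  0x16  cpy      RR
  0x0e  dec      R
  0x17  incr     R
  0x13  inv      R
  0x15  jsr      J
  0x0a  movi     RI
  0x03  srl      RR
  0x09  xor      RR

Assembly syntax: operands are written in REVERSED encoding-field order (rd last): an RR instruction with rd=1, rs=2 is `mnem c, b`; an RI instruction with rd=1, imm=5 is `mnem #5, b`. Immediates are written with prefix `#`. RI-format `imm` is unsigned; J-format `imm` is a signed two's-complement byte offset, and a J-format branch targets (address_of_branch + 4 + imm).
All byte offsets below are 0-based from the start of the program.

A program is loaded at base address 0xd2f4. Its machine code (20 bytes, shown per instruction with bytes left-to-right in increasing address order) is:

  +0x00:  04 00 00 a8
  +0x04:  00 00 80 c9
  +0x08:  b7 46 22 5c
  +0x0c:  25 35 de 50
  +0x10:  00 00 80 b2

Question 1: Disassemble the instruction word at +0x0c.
@+0c  little-endian(25 35 de 50) = 0x50de3525
  top 5b → 0xa → movi [RI]
  rd: (w>>25)&0x3=0x0 → a
  imm: (w>>0)&0x1ffffff=0xde3525 → #14562597

movi #14562597, a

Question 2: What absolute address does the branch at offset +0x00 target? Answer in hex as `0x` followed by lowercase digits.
[00] 04 00 00 a8 → 0xa8000004
  top 5b → 0x15 → jsr [J]
  imm@[26:0]=0x4 ⇒ #4
  target = base 0xd2f4 + off 0x00 + 4 + imm 4 = 0xd2fc

0xd2fc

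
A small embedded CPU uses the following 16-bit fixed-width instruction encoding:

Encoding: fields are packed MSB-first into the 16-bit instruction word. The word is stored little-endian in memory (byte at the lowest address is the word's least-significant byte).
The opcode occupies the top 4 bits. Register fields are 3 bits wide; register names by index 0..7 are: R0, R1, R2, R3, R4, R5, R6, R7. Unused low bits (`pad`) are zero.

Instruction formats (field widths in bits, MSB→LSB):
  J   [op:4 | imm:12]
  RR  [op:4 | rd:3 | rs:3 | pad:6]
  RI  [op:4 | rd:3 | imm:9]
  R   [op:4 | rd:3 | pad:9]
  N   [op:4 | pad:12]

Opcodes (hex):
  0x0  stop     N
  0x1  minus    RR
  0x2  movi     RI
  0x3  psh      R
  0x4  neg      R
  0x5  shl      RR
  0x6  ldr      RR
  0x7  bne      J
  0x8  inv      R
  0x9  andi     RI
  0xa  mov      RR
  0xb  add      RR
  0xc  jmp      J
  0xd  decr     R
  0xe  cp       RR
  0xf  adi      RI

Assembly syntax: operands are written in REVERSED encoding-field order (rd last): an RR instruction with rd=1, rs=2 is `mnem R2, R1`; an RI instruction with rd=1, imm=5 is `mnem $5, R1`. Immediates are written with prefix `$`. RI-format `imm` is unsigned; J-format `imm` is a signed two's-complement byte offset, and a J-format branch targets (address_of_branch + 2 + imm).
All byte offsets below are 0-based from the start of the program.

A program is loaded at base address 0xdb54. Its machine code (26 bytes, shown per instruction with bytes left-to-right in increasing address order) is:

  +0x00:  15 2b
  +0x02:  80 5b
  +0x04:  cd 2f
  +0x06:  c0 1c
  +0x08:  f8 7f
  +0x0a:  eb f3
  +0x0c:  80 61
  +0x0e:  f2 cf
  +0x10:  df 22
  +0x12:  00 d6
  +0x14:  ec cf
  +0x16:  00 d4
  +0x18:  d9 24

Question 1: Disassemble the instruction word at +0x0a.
adi $491, R1

off 0x0a: read eb f3 as little → 0xf3eb
  top 4b → 0xf → adi [RI]
  [11:9] rd=1 = R1
  [8:0] imm=491 = $491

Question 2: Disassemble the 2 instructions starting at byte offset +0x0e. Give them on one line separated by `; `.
[0e] f2 cf → 0xcff2
  opcode bits[15:12]=0xc: jmp/J
  imm: (w>>0)&0xfff=0xff2 (s12→-14) → $-14
[10] df 22 → 0x22df
  opcode bits[15:12]=0x2: movi/RI
  rd: (w>>9)&0x7=0x1 → R1
  imm: (w>>0)&0x1ff=0xdf → $223

jmp $-14; movi $223, R1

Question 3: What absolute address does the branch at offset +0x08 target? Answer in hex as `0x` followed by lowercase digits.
0xdb56

[08] f8 7f → 0x7ff8
  opcode bits[15:12]=0x7: bne/J
  [11:0] imm=4088 (s12→-8) = $-8
  target = base 0xdb54 + off 0x08 + 2 + imm -8 = 0xdb56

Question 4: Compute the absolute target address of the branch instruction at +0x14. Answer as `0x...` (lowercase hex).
0xdb56

@+14  little-endian(ec cf) = 0xcfec
  top 4b → 0xc → jmp [J]
  imm: (w>>0)&0xfff=0xfec (s12→-20) → $-20
  target = base 0xdb54 + off 0x14 + 2 + imm -20 = 0xdb56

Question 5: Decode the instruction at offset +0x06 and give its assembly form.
minus R3, R6

[06] c0 1c → 0x1cc0
  op=0x1cc0>>12=0x1 ⇒ minus (RR)
  rd@[11:9]=0x6 ⇒ R6
  rs@[8:6]=0x3 ⇒ R3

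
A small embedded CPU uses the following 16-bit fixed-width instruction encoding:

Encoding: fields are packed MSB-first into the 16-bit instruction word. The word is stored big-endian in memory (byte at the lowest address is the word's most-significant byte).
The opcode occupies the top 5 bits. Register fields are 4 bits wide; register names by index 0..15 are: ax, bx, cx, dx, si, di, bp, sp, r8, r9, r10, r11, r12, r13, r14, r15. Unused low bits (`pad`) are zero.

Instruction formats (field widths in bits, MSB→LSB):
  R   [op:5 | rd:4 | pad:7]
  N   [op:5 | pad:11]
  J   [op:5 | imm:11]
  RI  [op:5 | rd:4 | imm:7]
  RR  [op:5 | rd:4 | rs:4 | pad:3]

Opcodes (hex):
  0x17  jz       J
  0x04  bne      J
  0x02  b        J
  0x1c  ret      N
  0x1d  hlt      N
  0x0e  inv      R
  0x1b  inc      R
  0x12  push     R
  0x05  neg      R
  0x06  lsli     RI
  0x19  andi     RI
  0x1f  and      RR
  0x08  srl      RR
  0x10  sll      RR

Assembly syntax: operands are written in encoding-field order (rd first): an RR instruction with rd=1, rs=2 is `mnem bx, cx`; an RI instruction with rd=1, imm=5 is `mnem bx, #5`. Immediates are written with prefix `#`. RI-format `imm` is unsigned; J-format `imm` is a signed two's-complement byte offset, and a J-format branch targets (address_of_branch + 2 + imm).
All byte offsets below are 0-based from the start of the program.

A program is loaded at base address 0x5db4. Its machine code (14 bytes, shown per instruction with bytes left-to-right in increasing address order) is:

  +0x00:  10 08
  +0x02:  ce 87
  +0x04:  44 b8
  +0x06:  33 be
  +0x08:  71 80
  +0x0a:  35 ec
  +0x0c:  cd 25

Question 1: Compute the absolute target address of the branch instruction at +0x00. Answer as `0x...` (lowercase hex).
[00] 10 08 → 0x1008
  top 5b → 0x2 → b [J]
  [10:0] imm=8 = #8
  target = base 0x5db4 + off 0x00 + 2 + imm 8 = 0x5dbe

0x5dbe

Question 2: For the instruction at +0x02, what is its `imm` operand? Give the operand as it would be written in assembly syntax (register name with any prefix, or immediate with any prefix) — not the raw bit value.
#7

+0x02: ce 87 ⇒ word 0xce87 (big)
  opcode bits[15:11]=0x19: andi/RI
  [10:7] rd=13 = r13
  [6:0] imm=7 = #7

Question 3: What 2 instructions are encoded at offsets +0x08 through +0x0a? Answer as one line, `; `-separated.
[08] 71 80 → 0x7180
  top 5b → 0xe → inv [R]
  rd: (w>>7)&0xf=0x3 → dx
[0a] 35 ec → 0x35ec
  top 5b → 0x6 → lsli [RI]
  rd: (w>>7)&0xf=0xb → r11
  imm: (w>>0)&0x7f=0x6c → #108

inv dx; lsli r11, #108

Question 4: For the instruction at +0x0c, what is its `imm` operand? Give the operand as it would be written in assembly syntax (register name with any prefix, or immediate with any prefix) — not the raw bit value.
off 0x0c: read cd 25 as big → 0xcd25
  op=0xcd25>>11=0x19 ⇒ andi (RI)
  [10:7] rd=10 = r10
  [6:0] imm=37 = #37

#37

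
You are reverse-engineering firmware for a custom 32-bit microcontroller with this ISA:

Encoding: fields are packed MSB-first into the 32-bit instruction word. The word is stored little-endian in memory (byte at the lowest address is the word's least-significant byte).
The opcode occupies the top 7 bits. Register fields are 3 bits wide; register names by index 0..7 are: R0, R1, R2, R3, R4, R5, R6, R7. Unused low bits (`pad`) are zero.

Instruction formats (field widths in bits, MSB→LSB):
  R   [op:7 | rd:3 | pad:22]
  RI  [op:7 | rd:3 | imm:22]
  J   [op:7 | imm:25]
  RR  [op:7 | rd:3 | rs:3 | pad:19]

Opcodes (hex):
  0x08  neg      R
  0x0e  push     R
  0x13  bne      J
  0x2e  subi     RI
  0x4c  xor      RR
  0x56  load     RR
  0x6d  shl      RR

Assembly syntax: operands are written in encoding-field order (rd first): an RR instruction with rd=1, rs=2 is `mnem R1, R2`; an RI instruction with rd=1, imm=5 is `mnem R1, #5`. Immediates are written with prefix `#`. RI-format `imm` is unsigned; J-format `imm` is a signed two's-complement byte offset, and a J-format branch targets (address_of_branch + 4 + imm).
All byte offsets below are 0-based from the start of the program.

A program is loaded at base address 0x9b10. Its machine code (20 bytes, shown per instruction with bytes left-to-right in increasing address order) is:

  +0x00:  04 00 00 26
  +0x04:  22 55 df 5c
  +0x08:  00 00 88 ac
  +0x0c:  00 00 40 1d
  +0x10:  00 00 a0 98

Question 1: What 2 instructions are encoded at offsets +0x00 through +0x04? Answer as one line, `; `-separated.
[00] 04 00 00 26 → 0x26000004
  op=0x26000004>>25=0x13 ⇒ bne (J)
  [24:0] imm=4 = #4
[04] 22 55 df 5c → 0x5cdf5522
  op=0x5cdf5522>>25=0x2e ⇒ subi (RI)
  [24:22] rd=3 = R3
  [21:0] imm=2053410 = #2053410

bne #4; subi R3, #2053410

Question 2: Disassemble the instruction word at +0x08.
+0x08: 00 00 88 ac ⇒ word 0xac880000 (little)
  opcode bits[31:25]=0x56: load/RR
  [24:22] rd=2 = R2
  [21:19] rs=1 = R1

load R2, R1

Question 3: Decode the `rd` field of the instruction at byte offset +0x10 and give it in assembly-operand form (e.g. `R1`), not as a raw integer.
[10] 00 00 a0 98 → 0x98a00000
  op=0x98a00000>>25=0x4c ⇒ xor (RR)
  rd@[24:22]=0x2 ⇒ R2
  rs@[21:19]=0x4 ⇒ R4

R2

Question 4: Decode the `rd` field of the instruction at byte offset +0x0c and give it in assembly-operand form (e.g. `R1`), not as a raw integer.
+0x0c: 00 00 40 1d ⇒ word 0x1d400000 (little)
  top 7b → 0xe → push [R]
  rd: (w>>22)&0x7=0x5 → R5

R5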